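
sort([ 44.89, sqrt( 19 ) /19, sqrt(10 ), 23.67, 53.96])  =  [ sqrt( 19)/19, sqrt (10), 23.67,44.89 , 53.96]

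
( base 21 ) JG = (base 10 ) 415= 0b110011111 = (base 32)CV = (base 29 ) E9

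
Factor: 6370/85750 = 13/175=5^( -2)* 7^(-1 )*13^1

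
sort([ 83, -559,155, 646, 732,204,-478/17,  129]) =[-559,-478/17,83,129,155,204, 646,  732] 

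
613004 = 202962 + 410042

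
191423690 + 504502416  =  695926106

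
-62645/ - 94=62645/94 = 666.44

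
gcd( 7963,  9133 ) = 1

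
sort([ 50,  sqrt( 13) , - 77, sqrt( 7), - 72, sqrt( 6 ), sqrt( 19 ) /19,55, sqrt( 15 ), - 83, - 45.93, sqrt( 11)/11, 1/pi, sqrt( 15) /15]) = [ - 83, - 77, - 72, - 45.93,  sqrt(19) /19,sqrt(15)/15, sqrt( 11)/11,  1/pi, sqrt( 6), sqrt( 7),  sqrt( 13 ), sqrt( 15), 50, 55 ]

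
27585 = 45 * 613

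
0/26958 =0 = 0.00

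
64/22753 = 64/22753 = 0.00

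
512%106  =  88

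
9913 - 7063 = 2850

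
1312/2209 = 1312/2209 = 0.59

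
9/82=9/82 = 0.11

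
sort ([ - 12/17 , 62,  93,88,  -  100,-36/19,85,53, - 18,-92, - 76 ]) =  [ - 100,  -  92, -76, - 18,-36/19,-12/17, 53,62 , 85, 88,  93 ]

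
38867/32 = 38867/32 = 1214.59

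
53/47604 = 53/47604 = 0.00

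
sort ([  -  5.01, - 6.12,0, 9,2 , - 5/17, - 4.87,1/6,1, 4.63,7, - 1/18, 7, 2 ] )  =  [ - 6.12, - 5.01, - 4.87, - 5/17, - 1/18, 0, 1/6, 1, 2, 2, 4.63, 7, 7,9 ]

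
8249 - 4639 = 3610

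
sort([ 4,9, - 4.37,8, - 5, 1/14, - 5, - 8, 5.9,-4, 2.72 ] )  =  [ - 8,-5,  -  5, - 4.37, - 4, 1/14,2.72  ,  4, 5.9, 8,9]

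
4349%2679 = 1670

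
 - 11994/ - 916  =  5997/458 = 13.09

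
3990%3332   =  658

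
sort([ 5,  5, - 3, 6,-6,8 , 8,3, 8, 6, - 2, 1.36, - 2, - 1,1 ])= [ - 6, - 3, - 2,  -  2,-1 , 1, 1.36 , 3,5, 5,6, 6,8,8,8 ] 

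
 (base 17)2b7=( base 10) 772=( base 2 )1100000100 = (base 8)1404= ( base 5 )11042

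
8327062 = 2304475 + 6022587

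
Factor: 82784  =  2^5*13^1*199^1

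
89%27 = 8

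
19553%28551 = 19553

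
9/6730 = 9/6730  =  0.00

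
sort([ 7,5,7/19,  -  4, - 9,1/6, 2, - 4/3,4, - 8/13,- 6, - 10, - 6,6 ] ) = [ - 10,  -  9, - 6, - 6, - 4, - 4/3, - 8/13, 1/6, 7/19,2, 4,5,  6,7] 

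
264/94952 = 3/1079 = 0.00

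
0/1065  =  0 = 0.00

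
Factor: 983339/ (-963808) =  - 2^(-5) * 7^1*30119^(-1) * 140477^1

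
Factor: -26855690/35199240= - 2685569/3519924=- 2^( - 2 )*3^( - 1)*47^( - 1)* 79^(  -  2)*761^1*3529^1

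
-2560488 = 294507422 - 297067910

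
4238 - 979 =3259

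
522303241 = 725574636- 203271395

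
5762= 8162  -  2400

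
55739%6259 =5667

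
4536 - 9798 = -5262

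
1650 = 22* 75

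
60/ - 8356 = - 1+2074/2089 = - 0.01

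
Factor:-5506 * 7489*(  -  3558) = 146712116172 = 2^2*3^1*593^1*2753^1*7489^1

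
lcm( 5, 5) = 5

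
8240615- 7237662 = 1002953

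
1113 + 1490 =2603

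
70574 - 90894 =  - 20320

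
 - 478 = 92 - 570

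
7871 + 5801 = 13672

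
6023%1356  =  599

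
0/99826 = 0=0.00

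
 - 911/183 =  - 911/183= - 4.98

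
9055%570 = 505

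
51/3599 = 51/3599 = 0.01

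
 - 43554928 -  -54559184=11004256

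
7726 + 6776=14502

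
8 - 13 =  - 5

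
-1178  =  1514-2692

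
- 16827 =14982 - 31809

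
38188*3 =114564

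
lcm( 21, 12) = 84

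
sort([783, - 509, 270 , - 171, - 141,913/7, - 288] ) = [-509 , - 288, - 171  ,-141,913/7, 270, 783 ]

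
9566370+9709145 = 19275515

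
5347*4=21388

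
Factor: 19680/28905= 32/47 = 2^5*47^( - 1 )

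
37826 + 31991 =69817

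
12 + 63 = 75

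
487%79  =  13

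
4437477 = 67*66231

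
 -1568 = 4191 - 5759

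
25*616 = 15400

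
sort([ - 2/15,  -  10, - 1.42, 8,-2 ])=[ - 10, - 2, - 1.42, - 2/15, 8]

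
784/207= 784/207 =3.79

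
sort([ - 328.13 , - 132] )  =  [ - 328.13,- 132 ] 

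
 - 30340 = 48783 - 79123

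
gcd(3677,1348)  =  1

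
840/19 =44 + 4/19=44.21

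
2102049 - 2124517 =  - 22468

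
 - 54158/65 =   -  834 + 4/5 = - 833.20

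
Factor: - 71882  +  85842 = 13960 = 2^3*5^1*349^1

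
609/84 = 7 + 1/4= 7.25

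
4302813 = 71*60603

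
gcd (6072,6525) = 3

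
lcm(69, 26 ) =1794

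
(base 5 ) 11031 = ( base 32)nu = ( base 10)766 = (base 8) 1376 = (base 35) LV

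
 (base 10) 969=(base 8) 1711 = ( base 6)4253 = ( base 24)1g9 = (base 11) 801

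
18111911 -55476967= - 37365056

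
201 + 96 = 297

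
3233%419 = 300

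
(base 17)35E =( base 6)4250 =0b1111000110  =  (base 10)966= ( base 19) 2cg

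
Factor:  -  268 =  - 2^2*67^1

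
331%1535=331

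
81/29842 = 81/29842=0.00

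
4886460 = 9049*540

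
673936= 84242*8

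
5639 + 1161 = 6800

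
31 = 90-59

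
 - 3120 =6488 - 9608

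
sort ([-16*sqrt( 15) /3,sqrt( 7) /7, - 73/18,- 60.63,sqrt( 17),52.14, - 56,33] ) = [-60.63,-56 , - 16*sqrt( 15)/3, - 73/18, sqrt( 7 ) /7,sqrt( 17), 33, 52.14]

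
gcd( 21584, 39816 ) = 8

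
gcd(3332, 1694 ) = 14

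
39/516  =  13/172 = 0.08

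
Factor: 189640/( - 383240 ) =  - 13^( - 1)*67^( - 1 )* 431^1 = -431/871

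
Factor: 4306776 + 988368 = 2^3*3^1*37^1*67^1*89^1 = 5295144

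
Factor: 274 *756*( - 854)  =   - 176900976  =  - 2^4*3^3*7^2*61^1*137^1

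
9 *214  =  1926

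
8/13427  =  8/13427 = 0.00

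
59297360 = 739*80240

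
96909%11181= 7461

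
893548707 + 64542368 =958091075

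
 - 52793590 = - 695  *75962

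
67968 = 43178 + 24790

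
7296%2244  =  564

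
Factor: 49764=2^2*3^1*11^1*13^1*29^1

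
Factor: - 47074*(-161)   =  7578914 = 2^1*7^1*23^1 * 23537^1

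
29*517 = 14993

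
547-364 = 183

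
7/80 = 7/80  =  0.09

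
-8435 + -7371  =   - 15806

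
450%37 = 6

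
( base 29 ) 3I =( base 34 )33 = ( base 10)105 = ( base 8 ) 151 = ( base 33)36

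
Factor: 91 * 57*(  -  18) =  - 93366 = - 2^1* 3^3*7^1*13^1*19^1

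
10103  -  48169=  -38066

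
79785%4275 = 2835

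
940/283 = 3 + 91/283 = 3.32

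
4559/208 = 21 + 191/208= 21.92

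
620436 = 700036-79600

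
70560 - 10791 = 59769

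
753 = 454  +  299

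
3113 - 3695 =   -  582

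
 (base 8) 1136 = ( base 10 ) 606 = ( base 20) 1a6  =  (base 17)21b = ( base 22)15C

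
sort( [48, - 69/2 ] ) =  [ -69/2, 48 ]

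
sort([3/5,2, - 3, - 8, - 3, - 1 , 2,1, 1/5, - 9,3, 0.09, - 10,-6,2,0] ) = [ - 10,-9, - 8 , - 6, - 3, - 3, - 1 , 0, 0.09, 1/5,3/5,1, 2,2,2, 3 ] 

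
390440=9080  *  43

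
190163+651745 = 841908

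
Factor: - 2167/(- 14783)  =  11^1*197^1*14783^ ( - 1)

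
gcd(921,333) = 3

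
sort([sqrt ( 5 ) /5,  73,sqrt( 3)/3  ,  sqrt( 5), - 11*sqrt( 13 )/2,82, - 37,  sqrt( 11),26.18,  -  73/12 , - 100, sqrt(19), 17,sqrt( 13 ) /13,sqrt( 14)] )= [ - 100 , - 37,  -  11*sqrt ( 13)/2, - 73/12, sqrt ( 13 ) /13, sqrt( 5)/5,  sqrt(3 ) /3,sqrt( 5), sqrt( 11 ),sqrt( 14), sqrt( 19),17,  26.18,73, 82] 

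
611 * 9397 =5741567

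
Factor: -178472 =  - 2^3*7^1*3187^1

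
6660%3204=252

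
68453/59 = 68453/59 = 1160.22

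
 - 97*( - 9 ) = 873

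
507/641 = 507/641 = 0.79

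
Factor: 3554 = 2^1*1777^1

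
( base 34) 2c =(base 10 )80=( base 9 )88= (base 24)38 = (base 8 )120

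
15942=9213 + 6729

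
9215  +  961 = 10176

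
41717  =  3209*13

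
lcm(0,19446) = 0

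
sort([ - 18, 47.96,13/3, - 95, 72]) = [ - 95, - 18,13/3, 47.96, 72]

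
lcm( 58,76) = 2204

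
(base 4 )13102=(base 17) 1a7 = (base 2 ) 111010010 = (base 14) 254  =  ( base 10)466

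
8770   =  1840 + 6930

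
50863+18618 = 69481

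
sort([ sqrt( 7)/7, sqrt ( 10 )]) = [ sqrt( 7) /7,sqrt( 10 )]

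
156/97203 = 52/32401 = 0.00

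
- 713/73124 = - 713/73124=-  0.01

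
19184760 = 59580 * 322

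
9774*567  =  5541858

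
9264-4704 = 4560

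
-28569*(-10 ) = 285690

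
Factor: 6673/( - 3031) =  - 7^( - 1 ) * 433^(-1)*6673^1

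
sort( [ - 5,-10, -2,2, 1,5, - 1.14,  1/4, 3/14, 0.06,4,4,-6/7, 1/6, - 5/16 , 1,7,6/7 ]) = [ - 10, - 5, - 2, - 1.14, - 6/7, - 5/16,0.06,1/6,3/14 , 1/4,6/7,1,1,2,  4, 4, 5,7 ]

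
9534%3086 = 276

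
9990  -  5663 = 4327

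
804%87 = 21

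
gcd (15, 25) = 5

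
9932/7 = 9932/7=1418.86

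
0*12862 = 0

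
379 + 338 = 717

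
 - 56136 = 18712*(-3) 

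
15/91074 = 5/30358 = 0.00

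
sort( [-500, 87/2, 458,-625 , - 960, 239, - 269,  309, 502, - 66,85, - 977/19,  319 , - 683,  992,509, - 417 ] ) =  [ - 960  , - 683 , - 625, - 500, - 417 , - 269, - 66,-977/19,87/2,85, 239 , 309 , 319, 458 , 502 , 509,992 ]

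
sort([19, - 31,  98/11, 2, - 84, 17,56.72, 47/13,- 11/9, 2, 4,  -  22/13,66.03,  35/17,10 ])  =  [ - 84, - 31, - 22/13, - 11/9, 2, 2 , 35/17, 47/13,4,98/11,10,17 , 19 , 56.72 , 66.03]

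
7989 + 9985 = 17974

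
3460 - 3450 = 10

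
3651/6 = 608 + 1/2 =608.50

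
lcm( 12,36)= 36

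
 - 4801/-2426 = 1+2375/2426 = 1.98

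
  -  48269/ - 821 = 48269/821 = 58.79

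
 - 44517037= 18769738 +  - 63286775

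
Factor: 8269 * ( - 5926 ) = - 49002094=- 2^1*2963^1*8269^1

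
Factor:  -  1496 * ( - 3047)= 2^3*11^2 * 17^1* 277^1 = 4558312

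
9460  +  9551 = 19011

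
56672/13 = 4359 + 5/13 = 4359.38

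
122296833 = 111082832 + 11214001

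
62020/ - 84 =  - 2215/3=-738.33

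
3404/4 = 851 = 851.00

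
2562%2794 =2562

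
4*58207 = 232828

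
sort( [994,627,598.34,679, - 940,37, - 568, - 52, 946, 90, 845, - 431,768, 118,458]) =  [-940, - 568 , - 431, - 52,37,90,118,458,598.34,627,  679,768,845,946,994]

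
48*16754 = 804192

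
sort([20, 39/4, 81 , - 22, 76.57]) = [ - 22, 39/4, 20, 76.57,81] 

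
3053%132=17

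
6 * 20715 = 124290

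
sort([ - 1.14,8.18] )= [ - 1.14, 8.18 ]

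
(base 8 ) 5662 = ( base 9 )4086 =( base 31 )33I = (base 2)101110110010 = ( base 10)2994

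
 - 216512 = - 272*796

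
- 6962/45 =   -  6962/45 = - 154.71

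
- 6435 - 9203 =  - 15638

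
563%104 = 43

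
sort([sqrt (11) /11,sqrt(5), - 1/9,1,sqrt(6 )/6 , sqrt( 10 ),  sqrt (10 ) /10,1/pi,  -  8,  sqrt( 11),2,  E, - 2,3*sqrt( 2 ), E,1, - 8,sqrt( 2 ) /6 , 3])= [ - 8, - 8, -2, - 1/9,sqrt( 2)/6, sqrt ( 11)/11 , sqrt(10) /10,1/pi, sqrt (6) /6,1,1,2, sqrt ( 5 ),  E, E, 3, sqrt(10 ), sqrt(11),3*sqrt( 2 )]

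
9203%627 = 425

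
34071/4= 34071/4 = 8517.75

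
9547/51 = 187 + 10/51 = 187.20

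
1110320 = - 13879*(  -  80)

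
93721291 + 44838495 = 138559786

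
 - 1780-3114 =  - 4894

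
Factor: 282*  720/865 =40608/173 = 2^5 * 3^3*47^1 * 173^( - 1 ) 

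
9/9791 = 9/9791 =0.00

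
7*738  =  5166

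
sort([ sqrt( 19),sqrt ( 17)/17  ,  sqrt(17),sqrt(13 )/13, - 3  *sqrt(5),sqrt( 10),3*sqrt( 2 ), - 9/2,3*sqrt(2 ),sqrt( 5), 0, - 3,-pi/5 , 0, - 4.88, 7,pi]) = [  -  3*sqrt(5 ), - 4.88, - 9/2 ,  -  3,-pi/5 , 0,0,sqrt(17)/17,sqrt(13)/13, sqrt(5),pi,sqrt(10), sqrt(17),3*sqrt( 2),3*sqrt(2),sqrt(19), 7]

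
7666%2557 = 2552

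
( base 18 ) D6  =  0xF0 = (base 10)240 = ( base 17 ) e2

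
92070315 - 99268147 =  - 7197832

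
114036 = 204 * 559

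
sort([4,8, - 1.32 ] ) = [ - 1.32,4, 8]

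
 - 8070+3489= - 4581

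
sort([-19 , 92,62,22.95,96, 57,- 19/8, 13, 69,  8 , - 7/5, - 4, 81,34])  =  [ - 19, - 4, - 19/8, - 7/5,  8, 13,22.95,34,57, 62, 69,81, 92,96] 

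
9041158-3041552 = 5999606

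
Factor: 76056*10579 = 2^3*3^1 * 71^1*149^1*3169^1 = 804596424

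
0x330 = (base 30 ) r6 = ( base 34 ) O0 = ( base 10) 816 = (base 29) S4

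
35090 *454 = 15930860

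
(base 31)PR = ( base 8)1442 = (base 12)56A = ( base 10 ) 802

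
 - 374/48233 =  - 374/48233 = - 0.01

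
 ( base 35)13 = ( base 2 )100110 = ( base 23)1F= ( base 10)38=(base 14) 2A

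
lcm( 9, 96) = 288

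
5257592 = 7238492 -1980900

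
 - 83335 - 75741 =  - 159076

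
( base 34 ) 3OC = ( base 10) 4296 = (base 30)4n6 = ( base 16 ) 10c8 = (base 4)1003020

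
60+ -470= -410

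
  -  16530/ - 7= 2361+3/7 =2361.43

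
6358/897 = 6358/897 =7.09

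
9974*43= 428882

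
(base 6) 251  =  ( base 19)58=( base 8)147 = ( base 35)2x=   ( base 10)103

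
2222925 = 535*4155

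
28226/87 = 28226/87 = 324.44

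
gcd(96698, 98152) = 2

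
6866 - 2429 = 4437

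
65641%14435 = 7901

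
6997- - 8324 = 15321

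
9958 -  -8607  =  18565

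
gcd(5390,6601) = 7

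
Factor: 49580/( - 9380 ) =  - 37/7 =- 7^ (- 1)*37^1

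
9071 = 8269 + 802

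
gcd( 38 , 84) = 2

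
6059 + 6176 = 12235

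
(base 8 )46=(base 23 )1F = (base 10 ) 38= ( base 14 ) 2A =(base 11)35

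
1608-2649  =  - 1041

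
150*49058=7358700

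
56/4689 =56/4689= 0.01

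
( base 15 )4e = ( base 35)24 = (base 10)74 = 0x4a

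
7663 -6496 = 1167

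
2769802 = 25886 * 107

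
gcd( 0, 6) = 6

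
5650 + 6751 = 12401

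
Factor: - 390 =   -  2^1 * 3^1*5^1*13^1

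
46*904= 41584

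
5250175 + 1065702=6315877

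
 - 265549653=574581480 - 840131133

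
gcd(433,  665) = 1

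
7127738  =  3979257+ 3148481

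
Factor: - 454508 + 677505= 173^1* 1289^1= 222997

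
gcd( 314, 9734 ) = 314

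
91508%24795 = 17123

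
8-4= 4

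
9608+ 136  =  9744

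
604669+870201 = 1474870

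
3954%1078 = 720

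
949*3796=3602404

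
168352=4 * 42088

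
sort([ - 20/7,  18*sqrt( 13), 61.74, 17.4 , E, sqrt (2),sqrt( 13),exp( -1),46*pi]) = [-20/7,exp(-1 ),sqrt( 2), E, sqrt( 13 ),17.4, 61.74 , 18*sqrt( 13 ),46*pi ] 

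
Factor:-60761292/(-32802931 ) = 2^2*3^1*7^ ( - 1 )*317^1*15973^1* 4686133^( - 1 )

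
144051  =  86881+57170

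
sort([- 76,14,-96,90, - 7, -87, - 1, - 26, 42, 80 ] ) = [  -  96, - 87, - 76,-26, - 7, -1, 14,42, 80,90 ]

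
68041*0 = 0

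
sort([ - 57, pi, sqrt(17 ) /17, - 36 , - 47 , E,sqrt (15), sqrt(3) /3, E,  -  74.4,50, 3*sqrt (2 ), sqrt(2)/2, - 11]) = [ - 74.4,-57,  -  47, - 36,-11  ,  sqrt( 17 ) /17,sqrt(3)/3, sqrt(2)/2, E, E, pi,sqrt ( 15), 3*sqrt( 2 ), 50] 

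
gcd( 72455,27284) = 1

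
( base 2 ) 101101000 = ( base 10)360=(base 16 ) 168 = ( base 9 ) 440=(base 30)C0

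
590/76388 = 295/38194 =0.01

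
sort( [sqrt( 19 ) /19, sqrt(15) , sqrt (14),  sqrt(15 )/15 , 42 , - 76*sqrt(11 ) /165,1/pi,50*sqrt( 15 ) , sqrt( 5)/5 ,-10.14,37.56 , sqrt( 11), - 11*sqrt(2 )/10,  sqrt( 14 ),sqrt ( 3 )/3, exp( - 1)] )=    [ - 10.14, - 11 * sqrt( 2) /10,  -  76*sqrt(11) /165,sqrt( 19 )/19,sqrt( 15 )/15,1/pi,exp( - 1),sqrt( 5) /5, sqrt( 3 )/3,sqrt ( 11),  sqrt ( 14 ), sqrt( 14), sqrt( 15 ),37.56,42, 50*sqrt( 15 )]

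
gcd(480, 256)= 32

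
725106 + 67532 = 792638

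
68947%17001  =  943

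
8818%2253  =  2059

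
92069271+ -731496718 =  - 639427447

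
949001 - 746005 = 202996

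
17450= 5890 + 11560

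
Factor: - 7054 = - 2^1*3527^1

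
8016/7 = 1145+ 1/7 = 1145.14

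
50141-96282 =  - 46141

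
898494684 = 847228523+51266161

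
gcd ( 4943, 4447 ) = 1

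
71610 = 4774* 15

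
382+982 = 1364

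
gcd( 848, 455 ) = 1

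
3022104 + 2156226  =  5178330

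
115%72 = 43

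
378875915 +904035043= 1282910958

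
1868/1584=1 + 71/396 = 1.18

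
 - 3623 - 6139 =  - 9762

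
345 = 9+336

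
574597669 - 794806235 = -220208566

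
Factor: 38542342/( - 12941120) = -19271171/6470560 = - 2^ ( - 5) * 5^( - 1)*23^1*37^ ( - 1) *53^1*1093^( - 1 )*15809^1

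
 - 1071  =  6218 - 7289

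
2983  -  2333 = 650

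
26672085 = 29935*891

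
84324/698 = 120+282/349 = 120.81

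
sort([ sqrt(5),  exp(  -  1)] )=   [exp( - 1 ), sqrt(5) ] 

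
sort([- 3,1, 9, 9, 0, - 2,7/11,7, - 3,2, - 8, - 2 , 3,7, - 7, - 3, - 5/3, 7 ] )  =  [ - 8,-7, - 3 ,-3,  -  3, - 2, - 2, - 5/3,0, 7/11,1, 2 , 3, 7, 7, 7, 9,9]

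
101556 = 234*434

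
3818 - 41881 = - 38063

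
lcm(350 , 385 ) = 3850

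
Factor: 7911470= 2^1*5^1*7^1 * 113021^1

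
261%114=33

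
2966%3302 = 2966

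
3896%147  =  74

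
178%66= 46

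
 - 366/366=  -1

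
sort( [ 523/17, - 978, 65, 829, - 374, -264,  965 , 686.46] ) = [ - 978,-374, - 264, 523/17, 65,  686.46 , 829, 965] 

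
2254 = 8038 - 5784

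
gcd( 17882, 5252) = 2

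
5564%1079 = 169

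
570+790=1360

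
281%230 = 51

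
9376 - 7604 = 1772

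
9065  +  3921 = 12986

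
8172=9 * 908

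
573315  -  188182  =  385133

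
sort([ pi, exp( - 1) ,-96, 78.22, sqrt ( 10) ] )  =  [-96, exp ( - 1), pi,sqrt( 10),  78.22 ]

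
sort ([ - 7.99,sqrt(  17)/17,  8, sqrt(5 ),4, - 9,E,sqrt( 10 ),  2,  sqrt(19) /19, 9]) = [ - 9, - 7.99,sqrt( 19 )/19, sqrt(17)/17,2, sqrt(5), E,sqrt(10 ), 4,  8,9 ] 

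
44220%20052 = 4116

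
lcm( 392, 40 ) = 1960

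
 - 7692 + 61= - 7631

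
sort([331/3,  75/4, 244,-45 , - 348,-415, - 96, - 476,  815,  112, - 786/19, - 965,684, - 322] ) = [-965, - 476, - 415 , - 348 ,-322 , - 96, - 45,-786/19, 75/4,331/3 , 112,  244,  684, 815 ] 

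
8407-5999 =2408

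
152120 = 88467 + 63653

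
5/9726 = 5/9726= 0.00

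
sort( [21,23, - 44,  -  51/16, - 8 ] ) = [-44, - 8, - 51/16, 21, 23 ]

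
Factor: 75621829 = 7741^1 * 9769^1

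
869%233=170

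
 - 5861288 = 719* ( - 8152)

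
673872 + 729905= 1403777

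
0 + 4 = 4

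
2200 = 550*4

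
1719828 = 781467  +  938361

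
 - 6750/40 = -169 +1/4 = -  168.75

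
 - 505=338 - 843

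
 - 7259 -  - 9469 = 2210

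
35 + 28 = 63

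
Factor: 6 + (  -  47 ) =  - 41  =  - 41^1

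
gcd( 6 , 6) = 6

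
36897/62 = 595+ 7/62 = 595.11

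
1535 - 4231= - 2696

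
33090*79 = 2614110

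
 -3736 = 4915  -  8651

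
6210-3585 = 2625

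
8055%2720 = 2615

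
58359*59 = 3443181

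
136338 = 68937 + 67401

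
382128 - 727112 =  - 344984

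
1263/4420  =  1263/4420 = 0.29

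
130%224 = 130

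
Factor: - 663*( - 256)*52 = 2^10*3^1*13^2*17^1 = 8825856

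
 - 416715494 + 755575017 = 338859523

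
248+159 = 407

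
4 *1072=4288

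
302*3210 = 969420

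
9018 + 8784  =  17802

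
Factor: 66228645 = 3^1*5^1*7^2*90107^1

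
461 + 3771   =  4232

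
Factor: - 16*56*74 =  - 66304 = - 2^8*7^1*37^1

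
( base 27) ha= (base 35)de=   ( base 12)331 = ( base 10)469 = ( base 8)725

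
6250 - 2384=3866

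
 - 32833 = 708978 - 741811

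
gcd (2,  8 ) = 2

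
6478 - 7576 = -1098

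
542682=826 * 657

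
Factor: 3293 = 37^1*89^1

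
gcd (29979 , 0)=29979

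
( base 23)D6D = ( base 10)7028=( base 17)1757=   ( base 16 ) 1B74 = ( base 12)4098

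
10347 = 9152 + 1195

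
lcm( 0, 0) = 0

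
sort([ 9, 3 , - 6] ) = [ - 6, 3, 9] 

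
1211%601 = 9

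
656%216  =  8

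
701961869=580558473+121403396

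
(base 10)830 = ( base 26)15O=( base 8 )1476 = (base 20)21A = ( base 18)2a2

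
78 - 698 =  - 620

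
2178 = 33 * 66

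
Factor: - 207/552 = -2^( -3) * 3^1  =  - 3/8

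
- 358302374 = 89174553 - 447476927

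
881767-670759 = 211008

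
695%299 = 97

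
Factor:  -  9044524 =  - 2^2*2261131^1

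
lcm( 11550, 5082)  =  127050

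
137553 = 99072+38481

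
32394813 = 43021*753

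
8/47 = 8/47=0.17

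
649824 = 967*672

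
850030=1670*509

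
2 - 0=2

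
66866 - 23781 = 43085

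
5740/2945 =1148/589 = 1.95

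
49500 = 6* 8250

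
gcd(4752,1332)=36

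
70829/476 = 70829/476 = 148.80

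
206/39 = 5 + 11/39 = 5.28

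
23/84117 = 23/84117= 0.00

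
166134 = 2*83067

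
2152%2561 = 2152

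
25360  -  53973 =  - 28613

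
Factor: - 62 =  - 2^1*31^1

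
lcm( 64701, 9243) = 64701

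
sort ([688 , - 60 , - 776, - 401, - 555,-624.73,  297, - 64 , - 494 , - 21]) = [ - 776, - 624.73, - 555, - 494 , - 401, - 64, - 60 , - 21, 297, 688]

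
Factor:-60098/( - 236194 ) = 30049/118097 = 7^( - 1 )*151^1*199^1*16871^( - 1 ) 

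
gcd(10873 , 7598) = 131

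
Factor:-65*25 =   -  1625 = - 5^3* 13^1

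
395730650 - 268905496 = 126825154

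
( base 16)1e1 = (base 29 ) gh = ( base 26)ID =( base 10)481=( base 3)122211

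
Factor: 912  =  2^4*3^1*  19^1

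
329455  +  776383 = 1105838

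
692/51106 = 346/25553= 0.01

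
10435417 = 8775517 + 1659900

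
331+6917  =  7248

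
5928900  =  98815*60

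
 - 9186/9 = -1021 + 1/3 = - 1020.67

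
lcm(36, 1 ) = 36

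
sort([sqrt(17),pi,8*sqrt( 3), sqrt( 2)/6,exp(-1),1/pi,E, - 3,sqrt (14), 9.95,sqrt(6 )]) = [ - 3, sqrt( 2)/6, 1/pi,exp(-1), sqrt( 6),E, pi,sqrt(  14 ), sqrt( 17),9.95,8*sqrt( 3) ] 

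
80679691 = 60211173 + 20468518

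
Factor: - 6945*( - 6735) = 46774575 = 3^2*5^2*449^1 * 463^1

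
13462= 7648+5814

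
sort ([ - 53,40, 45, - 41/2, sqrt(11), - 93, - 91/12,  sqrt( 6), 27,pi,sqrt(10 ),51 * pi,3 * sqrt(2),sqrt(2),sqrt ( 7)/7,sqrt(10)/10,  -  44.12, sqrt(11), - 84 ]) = [ - 93, - 84, - 53, - 44.12, - 41/2,  -  91/12, sqrt ( 10 ) /10,sqrt( 7) /7,sqrt( 2),sqrt( 6),pi,sqrt (10),sqrt( 11), sqrt( 11 ), 3*sqrt(2 ), 27,40, 45, 51*pi]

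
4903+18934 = 23837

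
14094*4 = 56376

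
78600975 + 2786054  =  81387029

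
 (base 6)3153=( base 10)717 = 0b1011001101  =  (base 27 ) QF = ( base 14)393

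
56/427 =8/61 = 0.13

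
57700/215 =11540/43 =268.37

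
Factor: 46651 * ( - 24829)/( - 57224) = 1158297679/57224 = 2^ ( - 3)*7^1 * 11^1*23^(-1)*311^( - 1) * 3547^1*4241^1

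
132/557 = 132/557 = 0.24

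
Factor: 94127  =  11^1*43^1 * 199^1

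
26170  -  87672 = -61502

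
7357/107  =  7357/107= 68.76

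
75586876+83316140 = 158903016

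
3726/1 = 3726 = 3726.00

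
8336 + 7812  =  16148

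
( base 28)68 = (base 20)8G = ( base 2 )10110000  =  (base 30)5q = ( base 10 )176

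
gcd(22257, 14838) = 7419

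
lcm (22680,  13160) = 1065960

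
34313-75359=-41046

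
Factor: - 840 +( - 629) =  -  13^1*113^1 = -1469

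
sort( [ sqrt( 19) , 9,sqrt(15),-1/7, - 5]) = [ - 5, - 1/7, sqrt(15 ),sqrt( 19), 9]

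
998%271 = 185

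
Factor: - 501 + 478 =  - 23^1 = -23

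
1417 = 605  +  812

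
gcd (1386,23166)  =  198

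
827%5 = 2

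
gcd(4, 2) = 2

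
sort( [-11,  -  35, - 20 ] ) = [  -  35,-20, - 11 ] 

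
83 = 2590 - 2507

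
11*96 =1056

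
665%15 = 5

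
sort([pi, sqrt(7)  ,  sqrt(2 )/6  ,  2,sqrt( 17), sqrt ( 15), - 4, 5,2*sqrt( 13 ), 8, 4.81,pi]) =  [-4,sqrt( 2) /6 , 2,sqrt(7 ),pi, pi, sqrt(15 ),sqrt( 17),  4.81, 5,  2 * sqrt(13 ), 8 ]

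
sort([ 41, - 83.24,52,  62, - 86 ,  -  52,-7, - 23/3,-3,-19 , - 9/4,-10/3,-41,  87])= [ - 86,-83.24, - 52,- 41 ,  -  19, - 23/3,-7,- 10/3, - 3, - 9/4,41,52, 62,87]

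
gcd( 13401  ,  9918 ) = 9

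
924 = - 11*( - 84 ) 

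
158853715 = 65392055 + 93461660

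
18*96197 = 1731546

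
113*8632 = 975416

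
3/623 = 3/623 = 0.00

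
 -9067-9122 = - 18189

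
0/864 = 0 =0.00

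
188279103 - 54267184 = 134011919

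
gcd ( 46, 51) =1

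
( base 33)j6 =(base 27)nc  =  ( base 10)633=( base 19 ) 1e6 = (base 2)1001111001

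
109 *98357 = 10720913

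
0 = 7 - 7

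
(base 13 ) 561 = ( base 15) 419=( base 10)924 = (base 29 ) 12p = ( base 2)1110011100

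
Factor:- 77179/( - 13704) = 2^( - 3)*3^( - 1)*113^1*571^( -1 )*683^1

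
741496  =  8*92687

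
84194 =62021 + 22173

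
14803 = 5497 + 9306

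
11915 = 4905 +7010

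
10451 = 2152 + 8299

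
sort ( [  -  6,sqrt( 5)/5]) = [ - 6,sqrt(5 ) /5 ]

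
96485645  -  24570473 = 71915172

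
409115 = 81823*5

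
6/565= 6/565 = 0.01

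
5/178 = 5/178 = 0.03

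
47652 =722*66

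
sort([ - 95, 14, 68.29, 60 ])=[ - 95, 14, 60,68.29]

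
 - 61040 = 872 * ( - 70)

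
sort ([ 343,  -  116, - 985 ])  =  [ - 985, - 116, 343 ]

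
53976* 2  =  107952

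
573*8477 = 4857321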